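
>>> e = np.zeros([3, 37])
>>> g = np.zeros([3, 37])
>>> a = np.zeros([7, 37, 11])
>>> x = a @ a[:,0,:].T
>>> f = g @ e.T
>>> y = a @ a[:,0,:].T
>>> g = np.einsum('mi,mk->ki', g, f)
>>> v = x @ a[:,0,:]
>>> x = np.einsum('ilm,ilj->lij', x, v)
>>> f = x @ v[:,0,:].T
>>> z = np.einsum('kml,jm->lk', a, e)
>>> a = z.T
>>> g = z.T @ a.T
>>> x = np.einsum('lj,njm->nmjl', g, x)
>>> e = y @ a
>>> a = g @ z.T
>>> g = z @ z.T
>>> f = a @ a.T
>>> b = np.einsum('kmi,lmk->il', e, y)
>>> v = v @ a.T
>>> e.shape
(7, 37, 11)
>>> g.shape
(11, 11)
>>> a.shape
(7, 11)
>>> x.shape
(37, 11, 7, 7)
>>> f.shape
(7, 7)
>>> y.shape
(7, 37, 7)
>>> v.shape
(7, 37, 7)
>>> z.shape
(11, 7)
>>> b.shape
(11, 7)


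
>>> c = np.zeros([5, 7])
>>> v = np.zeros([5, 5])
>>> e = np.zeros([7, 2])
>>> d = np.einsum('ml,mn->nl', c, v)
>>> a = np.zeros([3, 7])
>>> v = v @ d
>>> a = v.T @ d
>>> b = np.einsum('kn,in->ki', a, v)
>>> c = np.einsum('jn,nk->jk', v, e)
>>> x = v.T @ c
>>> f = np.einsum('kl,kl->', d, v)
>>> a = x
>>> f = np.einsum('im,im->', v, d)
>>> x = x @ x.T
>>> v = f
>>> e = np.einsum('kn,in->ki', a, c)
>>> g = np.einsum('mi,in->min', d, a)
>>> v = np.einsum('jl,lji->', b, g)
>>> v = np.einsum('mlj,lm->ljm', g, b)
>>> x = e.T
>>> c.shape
(5, 2)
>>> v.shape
(7, 2, 5)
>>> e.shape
(7, 5)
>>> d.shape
(5, 7)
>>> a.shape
(7, 2)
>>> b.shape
(7, 5)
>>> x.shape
(5, 7)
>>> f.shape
()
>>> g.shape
(5, 7, 2)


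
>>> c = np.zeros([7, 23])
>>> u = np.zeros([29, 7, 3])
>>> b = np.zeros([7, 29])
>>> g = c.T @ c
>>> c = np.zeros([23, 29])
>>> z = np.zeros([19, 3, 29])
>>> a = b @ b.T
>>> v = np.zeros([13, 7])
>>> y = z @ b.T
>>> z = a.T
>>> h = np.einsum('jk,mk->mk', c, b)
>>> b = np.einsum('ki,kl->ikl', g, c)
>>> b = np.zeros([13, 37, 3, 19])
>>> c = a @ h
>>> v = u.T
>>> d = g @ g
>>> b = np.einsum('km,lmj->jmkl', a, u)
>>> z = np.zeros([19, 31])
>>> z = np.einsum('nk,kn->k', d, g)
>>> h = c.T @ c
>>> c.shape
(7, 29)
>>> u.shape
(29, 7, 3)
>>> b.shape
(3, 7, 7, 29)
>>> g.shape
(23, 23)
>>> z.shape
(23,)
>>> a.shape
(7, 7)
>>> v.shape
(3, 7, 29)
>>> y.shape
(19, 3, 7)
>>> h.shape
(29, 29)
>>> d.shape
(23, 23)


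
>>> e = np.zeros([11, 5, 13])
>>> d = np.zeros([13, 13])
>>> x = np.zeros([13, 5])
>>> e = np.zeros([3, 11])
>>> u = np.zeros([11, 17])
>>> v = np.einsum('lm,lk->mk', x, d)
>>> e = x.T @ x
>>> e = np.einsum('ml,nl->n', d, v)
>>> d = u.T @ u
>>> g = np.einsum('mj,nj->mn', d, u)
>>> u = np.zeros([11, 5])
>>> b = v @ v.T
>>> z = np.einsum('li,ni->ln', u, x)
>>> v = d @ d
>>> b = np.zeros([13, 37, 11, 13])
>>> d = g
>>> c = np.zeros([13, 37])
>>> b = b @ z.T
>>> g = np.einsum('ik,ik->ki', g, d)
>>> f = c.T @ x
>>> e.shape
(5,)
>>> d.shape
(17, 11)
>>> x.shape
(13, 5)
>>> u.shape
(11, 5)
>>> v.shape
(17, 17)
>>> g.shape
(11, 17)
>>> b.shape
(13, 37, 11, 11)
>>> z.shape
(11, 13)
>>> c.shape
(13, 37)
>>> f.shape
(37, 5)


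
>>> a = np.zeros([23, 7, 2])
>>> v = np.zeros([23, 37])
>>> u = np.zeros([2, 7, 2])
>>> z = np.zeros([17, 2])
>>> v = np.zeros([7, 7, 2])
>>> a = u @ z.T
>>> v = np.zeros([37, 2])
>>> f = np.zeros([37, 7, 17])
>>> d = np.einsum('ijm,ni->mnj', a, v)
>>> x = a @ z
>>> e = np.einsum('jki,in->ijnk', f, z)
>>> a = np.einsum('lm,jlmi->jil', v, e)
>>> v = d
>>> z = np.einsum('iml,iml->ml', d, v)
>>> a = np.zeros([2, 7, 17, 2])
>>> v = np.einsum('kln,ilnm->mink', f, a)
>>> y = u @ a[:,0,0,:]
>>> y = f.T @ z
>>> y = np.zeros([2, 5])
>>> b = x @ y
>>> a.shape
(2, 7, 17, 2)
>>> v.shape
(2, 2, 17, 37)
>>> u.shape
(2, 7, 2)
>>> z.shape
(37, 7)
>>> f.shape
(37, 7, 17)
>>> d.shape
(17, 37, 7)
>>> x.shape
(2, 7, 2)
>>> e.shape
(17, 37, 2, 7)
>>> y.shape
(2, 5)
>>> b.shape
(2, 7, 5)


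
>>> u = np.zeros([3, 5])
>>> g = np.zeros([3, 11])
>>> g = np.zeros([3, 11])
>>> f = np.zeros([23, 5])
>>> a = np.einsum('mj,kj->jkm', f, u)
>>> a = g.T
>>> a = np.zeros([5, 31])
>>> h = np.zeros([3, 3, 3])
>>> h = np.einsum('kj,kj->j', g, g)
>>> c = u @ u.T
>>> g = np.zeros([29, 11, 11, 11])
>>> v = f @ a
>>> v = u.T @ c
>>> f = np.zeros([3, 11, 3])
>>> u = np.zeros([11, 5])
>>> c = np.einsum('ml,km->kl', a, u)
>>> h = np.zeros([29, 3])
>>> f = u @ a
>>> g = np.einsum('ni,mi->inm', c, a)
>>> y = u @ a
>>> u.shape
(11, 5)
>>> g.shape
(31, 11, 5)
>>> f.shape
(11, 31)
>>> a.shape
(5, 31)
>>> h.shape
(29, 3)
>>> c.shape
(11, 31)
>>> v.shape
(5, 3)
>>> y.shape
(11, 31)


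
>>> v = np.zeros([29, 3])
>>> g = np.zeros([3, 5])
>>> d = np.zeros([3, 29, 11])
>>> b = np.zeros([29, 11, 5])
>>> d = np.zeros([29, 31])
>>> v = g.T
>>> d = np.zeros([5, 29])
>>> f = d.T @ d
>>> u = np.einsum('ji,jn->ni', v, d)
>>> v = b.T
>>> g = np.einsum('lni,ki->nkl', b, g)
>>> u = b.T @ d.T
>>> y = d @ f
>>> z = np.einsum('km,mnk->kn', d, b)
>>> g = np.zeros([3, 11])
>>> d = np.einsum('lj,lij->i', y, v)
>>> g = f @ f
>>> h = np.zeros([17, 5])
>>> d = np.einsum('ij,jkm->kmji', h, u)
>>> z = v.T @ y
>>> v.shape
(5, 11, 29)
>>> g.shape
(29, 29)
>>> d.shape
(11, 5, 5, 17)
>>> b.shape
(29, 11, 5)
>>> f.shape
(29, 29)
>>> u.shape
(5, 11, 5)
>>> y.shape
(5, 29)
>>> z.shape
(29, 11, 29)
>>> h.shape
(17, 5)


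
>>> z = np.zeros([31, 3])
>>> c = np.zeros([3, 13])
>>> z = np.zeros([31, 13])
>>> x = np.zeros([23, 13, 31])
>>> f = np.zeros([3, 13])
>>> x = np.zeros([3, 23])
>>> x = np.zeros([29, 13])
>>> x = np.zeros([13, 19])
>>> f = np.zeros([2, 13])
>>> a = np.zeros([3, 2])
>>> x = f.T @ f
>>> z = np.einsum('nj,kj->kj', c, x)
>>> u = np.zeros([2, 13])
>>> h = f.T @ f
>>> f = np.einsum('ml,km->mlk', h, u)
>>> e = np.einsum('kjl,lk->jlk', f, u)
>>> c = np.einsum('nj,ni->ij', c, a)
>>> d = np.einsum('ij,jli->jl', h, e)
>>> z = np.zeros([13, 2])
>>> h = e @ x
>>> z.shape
(13, 2)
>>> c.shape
(2, 13)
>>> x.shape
(13, 13)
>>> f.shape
(13, 13, 2)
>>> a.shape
(3, 2)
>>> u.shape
(2, 13)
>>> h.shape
(13, 2, 13)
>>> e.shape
(13, 2, 13)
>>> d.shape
(13, 2)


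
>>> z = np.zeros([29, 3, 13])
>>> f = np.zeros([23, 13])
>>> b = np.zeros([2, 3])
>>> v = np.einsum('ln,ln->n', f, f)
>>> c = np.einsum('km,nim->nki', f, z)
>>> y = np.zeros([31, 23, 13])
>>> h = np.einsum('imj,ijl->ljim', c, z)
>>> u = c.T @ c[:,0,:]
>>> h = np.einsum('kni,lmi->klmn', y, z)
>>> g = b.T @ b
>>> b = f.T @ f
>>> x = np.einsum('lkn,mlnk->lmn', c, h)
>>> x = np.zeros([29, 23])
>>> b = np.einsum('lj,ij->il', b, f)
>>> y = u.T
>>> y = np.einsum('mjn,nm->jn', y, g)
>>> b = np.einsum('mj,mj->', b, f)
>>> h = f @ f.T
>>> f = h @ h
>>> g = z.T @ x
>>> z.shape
(29, 3, 13)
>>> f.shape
(23, 23)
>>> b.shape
()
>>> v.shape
(13,)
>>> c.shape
(29, 23, 3)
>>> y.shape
(23, 3)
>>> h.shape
(23, 23)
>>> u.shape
(3, 23, 3)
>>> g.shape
(13, 3, 23)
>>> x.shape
(29, 23)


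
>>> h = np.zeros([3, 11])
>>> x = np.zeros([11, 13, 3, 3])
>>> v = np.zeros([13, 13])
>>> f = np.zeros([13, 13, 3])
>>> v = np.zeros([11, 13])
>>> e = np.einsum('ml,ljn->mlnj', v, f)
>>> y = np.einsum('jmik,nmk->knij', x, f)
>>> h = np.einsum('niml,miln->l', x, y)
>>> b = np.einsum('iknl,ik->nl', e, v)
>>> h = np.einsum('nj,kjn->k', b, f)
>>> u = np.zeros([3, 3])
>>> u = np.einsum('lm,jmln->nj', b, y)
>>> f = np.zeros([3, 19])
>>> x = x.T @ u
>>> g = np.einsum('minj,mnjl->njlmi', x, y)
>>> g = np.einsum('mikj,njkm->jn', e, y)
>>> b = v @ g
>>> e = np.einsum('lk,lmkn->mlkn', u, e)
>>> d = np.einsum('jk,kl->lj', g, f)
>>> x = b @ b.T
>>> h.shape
(13,)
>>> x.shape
(11, 11)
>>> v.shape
(11, 13)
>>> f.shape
(3, 19)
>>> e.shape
(13, 11, 3, 13)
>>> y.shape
(3, 13, 3, 11)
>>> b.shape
(11, 3)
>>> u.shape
(11, 3)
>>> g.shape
(13, 3)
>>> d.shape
(19, 13)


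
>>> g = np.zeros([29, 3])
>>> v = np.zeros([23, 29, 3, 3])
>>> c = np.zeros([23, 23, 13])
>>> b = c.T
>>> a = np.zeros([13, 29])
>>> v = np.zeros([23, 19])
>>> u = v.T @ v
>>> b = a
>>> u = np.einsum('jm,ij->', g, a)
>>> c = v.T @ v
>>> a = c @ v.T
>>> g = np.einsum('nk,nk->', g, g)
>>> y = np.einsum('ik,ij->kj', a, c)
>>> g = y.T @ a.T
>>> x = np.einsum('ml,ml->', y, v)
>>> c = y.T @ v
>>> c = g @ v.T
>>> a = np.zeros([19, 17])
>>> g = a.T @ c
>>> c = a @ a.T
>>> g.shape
(17, 23)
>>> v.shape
(23, 19)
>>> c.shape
(19, 19)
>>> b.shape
(13, 29)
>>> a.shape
(19, 17)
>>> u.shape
()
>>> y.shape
(23, 19)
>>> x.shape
()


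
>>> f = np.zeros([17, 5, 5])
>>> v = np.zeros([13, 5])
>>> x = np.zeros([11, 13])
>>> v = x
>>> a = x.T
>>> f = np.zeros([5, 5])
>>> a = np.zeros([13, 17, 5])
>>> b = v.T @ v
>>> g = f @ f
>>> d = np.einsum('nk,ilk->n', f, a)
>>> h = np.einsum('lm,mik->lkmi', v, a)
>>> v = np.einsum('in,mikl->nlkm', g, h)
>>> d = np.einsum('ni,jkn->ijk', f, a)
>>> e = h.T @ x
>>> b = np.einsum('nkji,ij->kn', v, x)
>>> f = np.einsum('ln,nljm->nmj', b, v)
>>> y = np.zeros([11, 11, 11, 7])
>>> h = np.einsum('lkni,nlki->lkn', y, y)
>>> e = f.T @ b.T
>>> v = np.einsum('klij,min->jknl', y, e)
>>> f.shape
(5, 11, 13)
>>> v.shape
(7, 11, 17, 11)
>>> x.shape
(11, 13)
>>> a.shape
(13, 17, 5)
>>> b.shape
(17, 5)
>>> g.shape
(5, 5)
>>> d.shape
(5, 13, 17)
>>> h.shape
(11, 11, 11)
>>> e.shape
(13, 11, 17)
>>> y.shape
(11, 11, 11, 7)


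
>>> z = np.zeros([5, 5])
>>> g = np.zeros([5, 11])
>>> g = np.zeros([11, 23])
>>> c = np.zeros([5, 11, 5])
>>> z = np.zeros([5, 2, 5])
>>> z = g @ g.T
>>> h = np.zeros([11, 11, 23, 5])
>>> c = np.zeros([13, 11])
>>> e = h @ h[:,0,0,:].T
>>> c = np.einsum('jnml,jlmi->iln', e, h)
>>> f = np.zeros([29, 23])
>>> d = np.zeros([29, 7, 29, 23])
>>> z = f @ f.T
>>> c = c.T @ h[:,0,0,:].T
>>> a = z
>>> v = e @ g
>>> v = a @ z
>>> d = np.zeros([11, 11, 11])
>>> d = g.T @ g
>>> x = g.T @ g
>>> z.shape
(29, 29)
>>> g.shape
(11, 23)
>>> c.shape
(11, 11, 11)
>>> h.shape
(11, 11, 23, 5)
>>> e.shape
(11, 11, 23, 11)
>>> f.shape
(29, 23)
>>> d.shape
(23, 23)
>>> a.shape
(29, 29)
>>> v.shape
(29, 29)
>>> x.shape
(23, 23)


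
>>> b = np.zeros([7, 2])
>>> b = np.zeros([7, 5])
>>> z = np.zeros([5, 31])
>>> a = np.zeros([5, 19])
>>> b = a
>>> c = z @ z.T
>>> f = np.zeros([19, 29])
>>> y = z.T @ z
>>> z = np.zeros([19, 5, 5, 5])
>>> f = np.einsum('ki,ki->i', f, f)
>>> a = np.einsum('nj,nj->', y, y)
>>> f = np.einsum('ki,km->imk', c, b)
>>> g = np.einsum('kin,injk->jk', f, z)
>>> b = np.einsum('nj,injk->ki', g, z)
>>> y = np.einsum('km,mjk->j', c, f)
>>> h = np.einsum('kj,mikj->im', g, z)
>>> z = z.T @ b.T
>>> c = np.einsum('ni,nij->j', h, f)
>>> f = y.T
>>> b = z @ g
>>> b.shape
(5, 5, 5, 5)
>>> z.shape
(5, 5, 5, 5)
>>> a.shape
()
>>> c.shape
(5,)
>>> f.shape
(19,)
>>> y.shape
(19,)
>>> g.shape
(5, 5)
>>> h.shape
(5, 19)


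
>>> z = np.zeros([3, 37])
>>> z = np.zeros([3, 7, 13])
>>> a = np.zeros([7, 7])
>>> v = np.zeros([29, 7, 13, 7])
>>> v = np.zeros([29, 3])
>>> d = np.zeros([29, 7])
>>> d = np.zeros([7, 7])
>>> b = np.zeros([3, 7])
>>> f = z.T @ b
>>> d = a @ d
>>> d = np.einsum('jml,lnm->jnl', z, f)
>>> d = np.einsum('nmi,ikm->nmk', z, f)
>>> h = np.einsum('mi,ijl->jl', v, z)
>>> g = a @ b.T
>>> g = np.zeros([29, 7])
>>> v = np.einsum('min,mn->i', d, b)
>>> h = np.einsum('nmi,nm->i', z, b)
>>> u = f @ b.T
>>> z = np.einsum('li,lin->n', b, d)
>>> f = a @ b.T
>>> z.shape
(7,)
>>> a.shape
(7, 7)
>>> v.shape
(7,)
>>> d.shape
(3, 7, 7)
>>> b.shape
(3, 7)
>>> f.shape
(7, 3)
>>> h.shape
(13,)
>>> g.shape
(29, 7)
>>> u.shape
(13, 7, 3)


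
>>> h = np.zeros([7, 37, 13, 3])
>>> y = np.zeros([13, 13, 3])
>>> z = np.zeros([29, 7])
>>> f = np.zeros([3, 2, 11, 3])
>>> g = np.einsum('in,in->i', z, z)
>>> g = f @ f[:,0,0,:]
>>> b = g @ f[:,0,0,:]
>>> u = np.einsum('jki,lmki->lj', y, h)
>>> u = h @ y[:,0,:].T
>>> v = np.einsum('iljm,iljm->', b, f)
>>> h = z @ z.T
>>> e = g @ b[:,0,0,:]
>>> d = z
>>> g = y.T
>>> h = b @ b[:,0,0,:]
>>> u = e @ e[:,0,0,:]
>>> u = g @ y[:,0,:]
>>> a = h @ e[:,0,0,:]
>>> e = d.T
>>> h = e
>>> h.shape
(7, 29)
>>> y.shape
(13, 13, 3)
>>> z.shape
(29, 7)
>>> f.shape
(3, 2, 11, 3)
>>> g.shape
(3, 13, 13)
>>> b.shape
(3, 2, 11, 3)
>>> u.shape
(3, 13, 3)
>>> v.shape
()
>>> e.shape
(7, 29)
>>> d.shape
(29, 7)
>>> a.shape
(3, 2, 11, 3)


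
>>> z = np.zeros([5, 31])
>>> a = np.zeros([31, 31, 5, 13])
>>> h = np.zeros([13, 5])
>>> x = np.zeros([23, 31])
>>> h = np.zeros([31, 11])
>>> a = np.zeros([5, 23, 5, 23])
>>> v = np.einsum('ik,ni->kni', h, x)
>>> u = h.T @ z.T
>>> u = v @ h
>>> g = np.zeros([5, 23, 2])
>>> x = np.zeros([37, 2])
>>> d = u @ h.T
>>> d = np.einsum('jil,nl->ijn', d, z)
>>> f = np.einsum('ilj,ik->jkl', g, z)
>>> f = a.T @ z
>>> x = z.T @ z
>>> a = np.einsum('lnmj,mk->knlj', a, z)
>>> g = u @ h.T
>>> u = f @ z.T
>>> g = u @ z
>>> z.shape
(5, 31)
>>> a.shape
(31, 23, 5, 23)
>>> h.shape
(31, 11)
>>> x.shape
(31, 31)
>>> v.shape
(11, 23, 31)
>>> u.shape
(23, 5, 23, 5)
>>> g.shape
(23, 5, 23, 31)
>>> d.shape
(23, 11, 5)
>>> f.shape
(23, 5, 23, 31)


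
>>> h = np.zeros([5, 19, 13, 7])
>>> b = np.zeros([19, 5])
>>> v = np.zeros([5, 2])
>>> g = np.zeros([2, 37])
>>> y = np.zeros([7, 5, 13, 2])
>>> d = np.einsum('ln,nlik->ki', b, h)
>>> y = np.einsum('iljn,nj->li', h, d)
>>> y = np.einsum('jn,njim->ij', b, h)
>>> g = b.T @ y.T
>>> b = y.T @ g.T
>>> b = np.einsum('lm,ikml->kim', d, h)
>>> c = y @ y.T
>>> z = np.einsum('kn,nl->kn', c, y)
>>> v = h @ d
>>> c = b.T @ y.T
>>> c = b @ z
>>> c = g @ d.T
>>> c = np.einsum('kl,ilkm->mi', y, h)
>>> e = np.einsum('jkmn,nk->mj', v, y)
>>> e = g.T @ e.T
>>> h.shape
(5, 19, 13, 7)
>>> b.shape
(19, 5, 13)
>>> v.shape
(5, 19, 13, 13)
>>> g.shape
(5, 13)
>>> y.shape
(13, 19)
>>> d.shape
(7, 13)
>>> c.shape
(7, 5)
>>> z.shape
(13, 13)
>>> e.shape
(13, 13)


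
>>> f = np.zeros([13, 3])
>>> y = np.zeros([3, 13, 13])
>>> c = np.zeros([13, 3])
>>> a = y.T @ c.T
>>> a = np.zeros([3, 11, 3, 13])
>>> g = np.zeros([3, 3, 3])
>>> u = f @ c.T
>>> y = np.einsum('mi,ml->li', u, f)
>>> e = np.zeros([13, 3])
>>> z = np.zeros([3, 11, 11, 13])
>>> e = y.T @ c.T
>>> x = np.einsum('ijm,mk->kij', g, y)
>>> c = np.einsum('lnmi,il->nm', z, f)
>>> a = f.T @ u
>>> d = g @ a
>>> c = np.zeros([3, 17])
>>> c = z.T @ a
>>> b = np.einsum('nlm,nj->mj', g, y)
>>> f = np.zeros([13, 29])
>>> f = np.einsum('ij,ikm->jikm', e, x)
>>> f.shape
(13, 13, 3, 3)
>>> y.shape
(3, 13)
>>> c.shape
(13, 11, 11, 13)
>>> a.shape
(3, 13)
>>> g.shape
(3, 3, 3)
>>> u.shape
(13, 13)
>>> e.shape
(13, 13)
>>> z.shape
(3, 11, 11, 13)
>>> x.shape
(13, 3, 3)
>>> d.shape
(3, 3, 13)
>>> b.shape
(3, 13)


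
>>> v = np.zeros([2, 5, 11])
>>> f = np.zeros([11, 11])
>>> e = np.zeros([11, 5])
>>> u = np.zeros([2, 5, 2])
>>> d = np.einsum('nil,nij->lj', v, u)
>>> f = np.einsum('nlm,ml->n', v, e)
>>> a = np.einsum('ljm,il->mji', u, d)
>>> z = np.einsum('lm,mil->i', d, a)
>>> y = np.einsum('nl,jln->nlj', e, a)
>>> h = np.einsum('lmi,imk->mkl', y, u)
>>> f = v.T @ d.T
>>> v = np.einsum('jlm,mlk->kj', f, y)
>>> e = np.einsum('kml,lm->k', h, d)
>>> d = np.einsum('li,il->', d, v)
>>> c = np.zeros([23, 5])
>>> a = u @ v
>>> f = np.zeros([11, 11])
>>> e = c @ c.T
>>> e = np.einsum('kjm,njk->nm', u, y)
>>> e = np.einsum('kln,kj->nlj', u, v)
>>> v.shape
(2, 11)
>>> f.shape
(11, 11)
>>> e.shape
(2, 5, 11)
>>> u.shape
(2, 5, 2)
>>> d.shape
()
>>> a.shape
(2, 5, 11)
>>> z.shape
(5,)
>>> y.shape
(11, 5, 2)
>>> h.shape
(5, 2, 11)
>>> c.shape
(23, 5)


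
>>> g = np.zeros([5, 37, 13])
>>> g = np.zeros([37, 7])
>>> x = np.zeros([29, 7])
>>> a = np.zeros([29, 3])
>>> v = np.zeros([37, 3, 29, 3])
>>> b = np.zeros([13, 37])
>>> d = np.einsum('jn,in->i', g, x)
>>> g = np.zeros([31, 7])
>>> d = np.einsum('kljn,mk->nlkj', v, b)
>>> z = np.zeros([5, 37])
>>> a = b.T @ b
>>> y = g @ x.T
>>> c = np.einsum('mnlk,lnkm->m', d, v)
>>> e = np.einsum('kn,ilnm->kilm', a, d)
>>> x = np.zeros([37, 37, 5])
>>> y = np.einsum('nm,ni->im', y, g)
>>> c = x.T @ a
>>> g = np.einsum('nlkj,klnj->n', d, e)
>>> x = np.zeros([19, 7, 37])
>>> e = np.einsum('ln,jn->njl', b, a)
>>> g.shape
(3,)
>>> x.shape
(19, 7, 37)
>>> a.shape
(37, 37)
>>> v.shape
(37, 3, 29, 3)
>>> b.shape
(13, 37)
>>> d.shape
(3, 3, 37, 29)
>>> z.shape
(5, 37)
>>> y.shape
(7, 29)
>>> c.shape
(5, 37, 37)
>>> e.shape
(37, 37, 13)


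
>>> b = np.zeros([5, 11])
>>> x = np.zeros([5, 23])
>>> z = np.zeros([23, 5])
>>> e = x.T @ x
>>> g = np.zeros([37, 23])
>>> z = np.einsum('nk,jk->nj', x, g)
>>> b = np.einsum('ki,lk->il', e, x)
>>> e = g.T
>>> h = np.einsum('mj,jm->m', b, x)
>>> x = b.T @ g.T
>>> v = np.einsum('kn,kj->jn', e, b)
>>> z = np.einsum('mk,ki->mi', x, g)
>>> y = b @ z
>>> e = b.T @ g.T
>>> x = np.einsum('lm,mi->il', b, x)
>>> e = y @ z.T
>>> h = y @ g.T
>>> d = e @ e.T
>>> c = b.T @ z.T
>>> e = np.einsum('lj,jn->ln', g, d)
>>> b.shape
(23, 5)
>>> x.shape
(37, 23)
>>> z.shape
(5, 23)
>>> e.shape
(37, 23)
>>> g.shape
(37, 23)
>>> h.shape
(23, 37)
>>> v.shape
(5, 37)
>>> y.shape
(23, 23)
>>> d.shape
(23, 23)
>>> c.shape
(5, 5)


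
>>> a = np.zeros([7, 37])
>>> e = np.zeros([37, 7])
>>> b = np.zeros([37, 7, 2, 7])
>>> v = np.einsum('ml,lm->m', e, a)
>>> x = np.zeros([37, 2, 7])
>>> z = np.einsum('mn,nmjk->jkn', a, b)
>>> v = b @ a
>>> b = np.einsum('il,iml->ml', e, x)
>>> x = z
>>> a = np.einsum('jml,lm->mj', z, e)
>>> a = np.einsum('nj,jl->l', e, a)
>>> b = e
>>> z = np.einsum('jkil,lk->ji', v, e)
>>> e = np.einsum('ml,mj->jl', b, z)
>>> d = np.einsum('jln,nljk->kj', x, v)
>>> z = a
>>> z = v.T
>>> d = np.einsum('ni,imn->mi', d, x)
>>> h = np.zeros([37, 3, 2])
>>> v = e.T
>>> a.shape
(2,)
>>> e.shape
(2, 7)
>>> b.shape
(37, 7)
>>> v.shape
(7, 2)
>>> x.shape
(2, 7, 37)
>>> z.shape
(37, 2, 7, 37)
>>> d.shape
(7, 2)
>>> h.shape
(37, 3, 2)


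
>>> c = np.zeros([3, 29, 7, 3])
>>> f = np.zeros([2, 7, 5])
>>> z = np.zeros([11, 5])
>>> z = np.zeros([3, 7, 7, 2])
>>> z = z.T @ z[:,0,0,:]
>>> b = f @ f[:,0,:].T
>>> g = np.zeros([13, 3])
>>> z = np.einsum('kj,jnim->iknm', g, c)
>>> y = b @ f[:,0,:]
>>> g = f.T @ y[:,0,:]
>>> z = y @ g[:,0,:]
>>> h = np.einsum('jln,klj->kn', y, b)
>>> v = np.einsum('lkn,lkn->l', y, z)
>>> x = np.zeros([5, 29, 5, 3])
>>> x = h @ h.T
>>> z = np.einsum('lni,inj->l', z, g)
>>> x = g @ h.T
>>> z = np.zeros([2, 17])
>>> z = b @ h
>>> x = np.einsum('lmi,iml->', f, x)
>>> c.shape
(3, 29, 7, 3)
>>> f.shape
(2, 7, 5)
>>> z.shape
(2, 7, 5)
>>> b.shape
(2, 7, 2)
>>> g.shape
(5, 7, 5)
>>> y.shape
(2, 7, 5)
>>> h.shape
(2, 5)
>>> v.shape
(2,)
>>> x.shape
()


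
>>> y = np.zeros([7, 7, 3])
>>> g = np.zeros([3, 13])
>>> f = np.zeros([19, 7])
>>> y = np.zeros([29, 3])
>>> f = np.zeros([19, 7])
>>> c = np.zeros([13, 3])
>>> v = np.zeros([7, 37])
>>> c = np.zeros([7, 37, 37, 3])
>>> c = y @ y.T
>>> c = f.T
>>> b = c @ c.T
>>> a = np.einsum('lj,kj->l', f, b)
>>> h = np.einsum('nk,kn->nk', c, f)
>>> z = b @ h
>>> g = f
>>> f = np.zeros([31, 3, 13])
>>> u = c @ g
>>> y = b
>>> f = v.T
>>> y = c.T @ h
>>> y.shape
(19, 19)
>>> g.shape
(19, 7)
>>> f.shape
(37, 7)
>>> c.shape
(7, 19)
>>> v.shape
(7, 37)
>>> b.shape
(7, 7)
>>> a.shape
(19,)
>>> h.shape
(7, 19)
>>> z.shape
(7, 19)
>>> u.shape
(7, 7)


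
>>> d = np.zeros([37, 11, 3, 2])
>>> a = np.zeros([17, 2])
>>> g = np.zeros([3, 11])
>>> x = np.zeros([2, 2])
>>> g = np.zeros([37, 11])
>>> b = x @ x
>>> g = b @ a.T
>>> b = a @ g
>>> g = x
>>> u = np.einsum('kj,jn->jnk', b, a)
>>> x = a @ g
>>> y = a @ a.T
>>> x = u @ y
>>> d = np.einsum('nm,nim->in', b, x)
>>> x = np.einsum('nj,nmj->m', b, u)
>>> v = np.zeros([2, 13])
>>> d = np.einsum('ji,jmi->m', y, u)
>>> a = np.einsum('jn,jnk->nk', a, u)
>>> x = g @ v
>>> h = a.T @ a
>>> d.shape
(2,)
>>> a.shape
(2, 17)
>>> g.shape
(2, 2)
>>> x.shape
(2, 13)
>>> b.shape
(17, 17)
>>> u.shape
(17, 2, 17)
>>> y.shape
(17, 17)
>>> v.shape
(2, 13)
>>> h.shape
(17, 17)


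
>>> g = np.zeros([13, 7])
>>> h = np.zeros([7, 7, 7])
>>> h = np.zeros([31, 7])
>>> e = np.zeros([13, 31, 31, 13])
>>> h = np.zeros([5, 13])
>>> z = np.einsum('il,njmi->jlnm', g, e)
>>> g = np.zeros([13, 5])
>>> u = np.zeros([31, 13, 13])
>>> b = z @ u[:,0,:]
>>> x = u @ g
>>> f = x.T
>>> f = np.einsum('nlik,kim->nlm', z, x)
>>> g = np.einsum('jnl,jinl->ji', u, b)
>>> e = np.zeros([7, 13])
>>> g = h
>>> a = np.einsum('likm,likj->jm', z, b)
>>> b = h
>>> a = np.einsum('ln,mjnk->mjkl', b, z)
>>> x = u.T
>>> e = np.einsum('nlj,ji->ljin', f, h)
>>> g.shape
(5, 13)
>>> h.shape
(5, 13)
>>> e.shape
(7, 5, 13, 31)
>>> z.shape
(31, 7, 13, 31)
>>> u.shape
(31, 13, 13)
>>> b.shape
(5, 13)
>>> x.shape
(13, 13, 31)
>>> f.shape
(31, 7, 5)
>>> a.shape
(31, 7, 31, 5)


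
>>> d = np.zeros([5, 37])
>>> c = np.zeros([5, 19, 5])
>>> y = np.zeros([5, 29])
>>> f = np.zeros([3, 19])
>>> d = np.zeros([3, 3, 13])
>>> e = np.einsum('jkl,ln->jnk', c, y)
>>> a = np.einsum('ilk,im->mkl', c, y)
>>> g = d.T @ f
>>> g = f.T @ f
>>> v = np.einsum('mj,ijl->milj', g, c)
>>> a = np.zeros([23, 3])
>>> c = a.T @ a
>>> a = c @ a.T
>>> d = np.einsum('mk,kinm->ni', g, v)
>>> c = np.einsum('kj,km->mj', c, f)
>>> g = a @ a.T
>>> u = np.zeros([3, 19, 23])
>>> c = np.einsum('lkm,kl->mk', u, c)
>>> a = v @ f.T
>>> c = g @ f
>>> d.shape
(5, 5)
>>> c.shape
(3, 19)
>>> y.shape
(5, 29)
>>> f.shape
(3, 19)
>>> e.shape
(5, 29, 19)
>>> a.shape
(19, 5, 5, 3)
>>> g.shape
(3, 3)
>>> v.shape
(19, 5, 5, 19)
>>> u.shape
(3, 19, 23)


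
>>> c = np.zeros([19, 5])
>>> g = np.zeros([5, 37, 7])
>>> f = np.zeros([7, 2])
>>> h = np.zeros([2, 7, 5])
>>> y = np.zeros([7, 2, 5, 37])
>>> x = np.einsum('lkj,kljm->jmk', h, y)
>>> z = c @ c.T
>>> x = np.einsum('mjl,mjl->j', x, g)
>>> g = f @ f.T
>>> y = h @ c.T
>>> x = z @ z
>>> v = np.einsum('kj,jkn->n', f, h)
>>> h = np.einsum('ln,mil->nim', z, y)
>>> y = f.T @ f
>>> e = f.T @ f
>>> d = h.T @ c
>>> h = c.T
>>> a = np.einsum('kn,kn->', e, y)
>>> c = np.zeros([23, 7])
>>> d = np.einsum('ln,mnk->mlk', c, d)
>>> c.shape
(23, 7)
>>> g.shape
(7, 7)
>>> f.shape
(7, 2)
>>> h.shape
(5, 19)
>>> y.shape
(2, 2)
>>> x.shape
(19, 19)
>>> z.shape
(19, 19)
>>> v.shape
(5,)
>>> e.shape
(2, 2)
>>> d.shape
(2, 23, 5)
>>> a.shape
()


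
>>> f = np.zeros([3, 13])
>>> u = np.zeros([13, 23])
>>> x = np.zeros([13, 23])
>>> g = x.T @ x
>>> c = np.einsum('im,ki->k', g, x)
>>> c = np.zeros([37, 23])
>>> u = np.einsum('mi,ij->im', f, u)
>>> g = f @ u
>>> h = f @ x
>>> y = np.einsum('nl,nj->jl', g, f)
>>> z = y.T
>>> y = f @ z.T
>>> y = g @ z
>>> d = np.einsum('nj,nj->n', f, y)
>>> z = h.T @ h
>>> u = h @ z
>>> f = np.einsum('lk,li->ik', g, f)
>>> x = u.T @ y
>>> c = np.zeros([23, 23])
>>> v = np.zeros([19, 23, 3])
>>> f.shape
(13, 3)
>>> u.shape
(3, 23)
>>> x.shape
(23, 13)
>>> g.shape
(3, 3)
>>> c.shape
(23, 23)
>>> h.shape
(3, 23)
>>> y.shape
(3, 13)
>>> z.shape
(23, 23)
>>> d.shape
(3,)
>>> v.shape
(19, 23, 3)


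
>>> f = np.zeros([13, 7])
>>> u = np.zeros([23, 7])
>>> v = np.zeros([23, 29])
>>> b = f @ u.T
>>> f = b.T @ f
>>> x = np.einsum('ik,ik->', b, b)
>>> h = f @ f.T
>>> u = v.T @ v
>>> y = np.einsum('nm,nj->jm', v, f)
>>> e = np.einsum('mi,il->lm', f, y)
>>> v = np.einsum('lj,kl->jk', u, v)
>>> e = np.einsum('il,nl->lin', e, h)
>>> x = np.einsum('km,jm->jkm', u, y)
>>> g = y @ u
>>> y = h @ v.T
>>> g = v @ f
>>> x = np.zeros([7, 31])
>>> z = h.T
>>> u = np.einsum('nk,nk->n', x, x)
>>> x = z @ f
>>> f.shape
(23, 7)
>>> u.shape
(7,)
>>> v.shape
(29, 23)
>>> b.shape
(13, 23)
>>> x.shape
(23, 7)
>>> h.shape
(23, 23)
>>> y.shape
(23, 29)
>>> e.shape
(23, 29, 23)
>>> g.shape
(29, 7)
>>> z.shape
(23, 23)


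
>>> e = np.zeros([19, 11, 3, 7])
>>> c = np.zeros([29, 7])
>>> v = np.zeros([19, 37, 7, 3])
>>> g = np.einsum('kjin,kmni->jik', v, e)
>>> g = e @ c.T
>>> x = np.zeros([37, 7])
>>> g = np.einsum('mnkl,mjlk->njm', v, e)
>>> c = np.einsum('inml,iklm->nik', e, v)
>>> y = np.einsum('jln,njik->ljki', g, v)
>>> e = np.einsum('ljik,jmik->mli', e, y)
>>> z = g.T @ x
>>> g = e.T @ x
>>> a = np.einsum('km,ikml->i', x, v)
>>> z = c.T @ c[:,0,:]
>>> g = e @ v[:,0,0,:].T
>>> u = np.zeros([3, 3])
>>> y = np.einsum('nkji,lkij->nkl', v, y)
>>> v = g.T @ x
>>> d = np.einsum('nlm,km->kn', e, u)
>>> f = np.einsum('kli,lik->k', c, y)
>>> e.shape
(37, 19, 3)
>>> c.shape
(11, 19, 37)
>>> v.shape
(19, 19, 7)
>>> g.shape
(37, 19, 19)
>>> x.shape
(37, 7)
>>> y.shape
(19, 37, 11)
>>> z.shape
(37, 19, 37)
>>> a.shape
(19,)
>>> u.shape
(3, 3)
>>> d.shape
(3, 37)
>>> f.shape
(11,)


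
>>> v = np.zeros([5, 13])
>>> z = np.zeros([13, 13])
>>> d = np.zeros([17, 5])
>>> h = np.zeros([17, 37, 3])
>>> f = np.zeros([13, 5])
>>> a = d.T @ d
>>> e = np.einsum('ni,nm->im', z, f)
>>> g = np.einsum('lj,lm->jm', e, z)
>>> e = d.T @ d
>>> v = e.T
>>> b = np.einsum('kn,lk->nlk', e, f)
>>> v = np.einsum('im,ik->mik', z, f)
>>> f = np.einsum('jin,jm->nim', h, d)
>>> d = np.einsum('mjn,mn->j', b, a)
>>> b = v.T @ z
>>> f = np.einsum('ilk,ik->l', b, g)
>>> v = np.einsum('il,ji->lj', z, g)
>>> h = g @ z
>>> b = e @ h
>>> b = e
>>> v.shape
(13, 5)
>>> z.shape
(13, 13)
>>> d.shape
(13,)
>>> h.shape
(5, 13)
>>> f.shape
(13,)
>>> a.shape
(5, 5)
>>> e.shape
(5, 5)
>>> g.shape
(5, 13)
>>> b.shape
(5, 5)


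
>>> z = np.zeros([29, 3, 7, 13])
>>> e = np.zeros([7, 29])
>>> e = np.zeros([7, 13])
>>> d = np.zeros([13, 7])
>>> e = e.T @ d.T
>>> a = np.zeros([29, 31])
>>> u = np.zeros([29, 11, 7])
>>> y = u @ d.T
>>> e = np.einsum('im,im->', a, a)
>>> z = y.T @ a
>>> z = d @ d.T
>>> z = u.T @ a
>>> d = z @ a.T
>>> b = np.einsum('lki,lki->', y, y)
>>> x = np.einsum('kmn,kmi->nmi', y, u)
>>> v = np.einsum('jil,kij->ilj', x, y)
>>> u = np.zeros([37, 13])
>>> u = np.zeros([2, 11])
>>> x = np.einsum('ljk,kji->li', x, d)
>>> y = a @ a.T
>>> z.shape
(7, 11, 31)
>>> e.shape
()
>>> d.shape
(7, 11, 29)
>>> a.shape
(29, 31)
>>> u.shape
(2, 11)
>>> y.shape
(29, 29)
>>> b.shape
()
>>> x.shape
(13, 29)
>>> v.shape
(11, 7, 13)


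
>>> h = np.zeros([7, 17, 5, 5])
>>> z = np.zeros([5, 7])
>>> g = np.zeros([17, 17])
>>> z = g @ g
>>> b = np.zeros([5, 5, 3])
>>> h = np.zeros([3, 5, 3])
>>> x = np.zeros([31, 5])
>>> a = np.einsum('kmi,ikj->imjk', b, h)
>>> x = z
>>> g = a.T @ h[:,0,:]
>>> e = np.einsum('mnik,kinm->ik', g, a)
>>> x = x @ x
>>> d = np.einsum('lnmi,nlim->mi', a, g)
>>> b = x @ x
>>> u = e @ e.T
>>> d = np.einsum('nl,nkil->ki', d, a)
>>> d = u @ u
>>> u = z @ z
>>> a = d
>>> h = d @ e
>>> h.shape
(5, 3)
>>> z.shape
(17, 17)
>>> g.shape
(5, 3, 5, 3)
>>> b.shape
(17, 17)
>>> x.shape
(17, 17)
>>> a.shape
(5, 5)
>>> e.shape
(5, 3)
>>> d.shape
(5, 5)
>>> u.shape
(17, 17)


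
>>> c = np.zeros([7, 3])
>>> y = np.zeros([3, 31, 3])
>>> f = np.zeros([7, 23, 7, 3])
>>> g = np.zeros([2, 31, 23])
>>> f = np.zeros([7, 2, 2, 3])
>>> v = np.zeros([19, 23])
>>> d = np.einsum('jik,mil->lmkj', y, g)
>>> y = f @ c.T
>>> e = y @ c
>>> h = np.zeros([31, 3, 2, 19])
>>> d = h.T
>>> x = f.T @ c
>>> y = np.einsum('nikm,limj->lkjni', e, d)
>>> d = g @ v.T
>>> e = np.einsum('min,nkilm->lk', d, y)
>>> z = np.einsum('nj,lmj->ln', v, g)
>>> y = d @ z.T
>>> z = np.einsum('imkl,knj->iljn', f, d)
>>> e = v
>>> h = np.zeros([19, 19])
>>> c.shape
(7, 3)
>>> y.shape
(2, 31, 2)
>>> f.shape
(7, 2, 2, 3)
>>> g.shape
(2, 31, 23)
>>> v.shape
(19, 23)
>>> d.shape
(2, 31, 19)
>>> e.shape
(19, 23)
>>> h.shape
(19, 19)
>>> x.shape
(3, 2, 2, 3)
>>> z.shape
(7, 3, 19, 31)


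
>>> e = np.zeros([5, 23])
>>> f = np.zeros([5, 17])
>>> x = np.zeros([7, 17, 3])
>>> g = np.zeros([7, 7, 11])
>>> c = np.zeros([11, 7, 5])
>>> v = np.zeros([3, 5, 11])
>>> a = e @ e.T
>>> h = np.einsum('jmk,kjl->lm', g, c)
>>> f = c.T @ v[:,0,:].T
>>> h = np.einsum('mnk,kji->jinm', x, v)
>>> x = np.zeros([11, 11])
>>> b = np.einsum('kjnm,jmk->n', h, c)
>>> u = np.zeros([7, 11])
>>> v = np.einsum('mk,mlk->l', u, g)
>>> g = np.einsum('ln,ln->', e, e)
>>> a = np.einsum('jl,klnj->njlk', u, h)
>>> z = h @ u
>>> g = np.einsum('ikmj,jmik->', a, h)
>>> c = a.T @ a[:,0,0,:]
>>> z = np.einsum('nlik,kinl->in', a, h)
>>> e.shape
(5, 23)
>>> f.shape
(5, 7, 3)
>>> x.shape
(11, 11)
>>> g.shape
()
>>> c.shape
(5, 11, 7, 5)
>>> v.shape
(7,)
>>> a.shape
(17, 7, 11, 5)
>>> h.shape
(5, 11, 17, 7)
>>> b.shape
(17,)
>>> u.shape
(7, 11)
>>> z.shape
(11, 17)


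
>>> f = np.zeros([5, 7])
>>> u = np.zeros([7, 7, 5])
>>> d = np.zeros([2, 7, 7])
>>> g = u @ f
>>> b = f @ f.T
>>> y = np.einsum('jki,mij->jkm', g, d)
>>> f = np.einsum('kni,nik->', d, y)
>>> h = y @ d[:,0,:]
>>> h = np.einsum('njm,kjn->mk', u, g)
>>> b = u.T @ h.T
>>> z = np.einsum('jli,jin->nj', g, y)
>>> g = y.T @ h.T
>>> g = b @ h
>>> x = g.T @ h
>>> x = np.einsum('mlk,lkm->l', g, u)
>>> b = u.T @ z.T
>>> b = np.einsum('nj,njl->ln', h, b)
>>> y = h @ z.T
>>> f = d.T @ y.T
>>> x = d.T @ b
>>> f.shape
(7, 7, 5)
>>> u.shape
(7, 7, 5)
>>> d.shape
(2, 7, 7)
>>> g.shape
(5, 7, 7)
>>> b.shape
(2, 5)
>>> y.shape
(5, 2)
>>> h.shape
(5, 7)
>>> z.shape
(2, 7)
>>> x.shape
(7, 7, 5)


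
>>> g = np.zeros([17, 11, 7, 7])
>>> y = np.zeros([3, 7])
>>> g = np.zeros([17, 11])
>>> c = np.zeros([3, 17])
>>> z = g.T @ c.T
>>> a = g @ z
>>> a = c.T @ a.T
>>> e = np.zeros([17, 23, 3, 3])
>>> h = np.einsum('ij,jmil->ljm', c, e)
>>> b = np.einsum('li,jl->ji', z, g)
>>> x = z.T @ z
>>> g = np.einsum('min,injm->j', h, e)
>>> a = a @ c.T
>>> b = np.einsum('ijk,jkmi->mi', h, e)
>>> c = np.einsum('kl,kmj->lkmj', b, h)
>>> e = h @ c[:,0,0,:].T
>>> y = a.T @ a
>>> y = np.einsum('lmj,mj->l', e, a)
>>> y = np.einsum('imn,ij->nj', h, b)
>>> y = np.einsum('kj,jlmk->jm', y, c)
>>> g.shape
(3,)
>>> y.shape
(3, 17)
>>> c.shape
(3, 3, 17, 23)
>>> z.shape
(11, 3)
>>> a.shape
(17, 3)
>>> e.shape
(3, 17, 3)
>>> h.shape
(3, 17, 23)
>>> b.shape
(3, 3)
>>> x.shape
(3, 3)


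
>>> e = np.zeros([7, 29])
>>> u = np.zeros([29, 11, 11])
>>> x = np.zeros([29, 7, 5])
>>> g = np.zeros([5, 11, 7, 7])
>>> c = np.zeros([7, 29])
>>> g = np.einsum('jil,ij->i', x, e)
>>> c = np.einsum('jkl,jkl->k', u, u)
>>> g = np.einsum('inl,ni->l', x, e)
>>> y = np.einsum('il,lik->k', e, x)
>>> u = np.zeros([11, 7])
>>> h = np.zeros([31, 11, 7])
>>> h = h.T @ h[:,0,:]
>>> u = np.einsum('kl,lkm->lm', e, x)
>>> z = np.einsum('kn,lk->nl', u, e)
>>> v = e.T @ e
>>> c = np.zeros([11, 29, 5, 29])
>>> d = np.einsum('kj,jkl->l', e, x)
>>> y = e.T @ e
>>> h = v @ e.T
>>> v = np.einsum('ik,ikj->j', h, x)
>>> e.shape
(7, 29)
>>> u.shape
(29, 5)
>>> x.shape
(29, 7, 5)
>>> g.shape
(5,)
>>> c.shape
(11, 29, 5, 29)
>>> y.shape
(29, 29)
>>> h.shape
(29, 7)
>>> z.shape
(5, 7)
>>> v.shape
(5,)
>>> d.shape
(5,)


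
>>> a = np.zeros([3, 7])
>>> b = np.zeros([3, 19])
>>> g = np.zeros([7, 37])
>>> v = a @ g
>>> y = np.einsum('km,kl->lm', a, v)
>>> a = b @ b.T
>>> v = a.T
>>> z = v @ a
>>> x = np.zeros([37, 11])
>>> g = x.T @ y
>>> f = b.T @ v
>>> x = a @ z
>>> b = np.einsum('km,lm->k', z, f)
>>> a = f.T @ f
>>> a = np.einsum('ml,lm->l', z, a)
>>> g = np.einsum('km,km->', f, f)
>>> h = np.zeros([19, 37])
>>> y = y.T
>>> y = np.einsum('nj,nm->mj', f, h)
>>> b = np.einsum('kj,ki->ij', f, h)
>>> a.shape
(3,)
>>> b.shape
(37, 3)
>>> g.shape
()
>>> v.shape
(3, 3)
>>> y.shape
(37, 3)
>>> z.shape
(3, 3)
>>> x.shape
(3, 3)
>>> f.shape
(19, 3)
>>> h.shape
(19, 37)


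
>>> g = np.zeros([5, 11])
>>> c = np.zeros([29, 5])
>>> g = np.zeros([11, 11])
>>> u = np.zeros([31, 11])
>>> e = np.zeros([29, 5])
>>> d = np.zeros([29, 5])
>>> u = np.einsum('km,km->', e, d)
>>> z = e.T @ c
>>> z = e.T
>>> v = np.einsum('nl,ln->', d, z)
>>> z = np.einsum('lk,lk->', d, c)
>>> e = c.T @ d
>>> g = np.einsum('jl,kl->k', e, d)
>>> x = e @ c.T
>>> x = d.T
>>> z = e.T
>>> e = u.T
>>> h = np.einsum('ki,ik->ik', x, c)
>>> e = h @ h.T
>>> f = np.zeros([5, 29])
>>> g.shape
(29,)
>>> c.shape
(29, 5)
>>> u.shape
()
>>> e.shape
(29, 29)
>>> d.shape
(29, 5)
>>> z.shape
(5, 5)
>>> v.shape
()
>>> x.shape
(5, 29)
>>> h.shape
(29, 5)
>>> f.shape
(5, 29)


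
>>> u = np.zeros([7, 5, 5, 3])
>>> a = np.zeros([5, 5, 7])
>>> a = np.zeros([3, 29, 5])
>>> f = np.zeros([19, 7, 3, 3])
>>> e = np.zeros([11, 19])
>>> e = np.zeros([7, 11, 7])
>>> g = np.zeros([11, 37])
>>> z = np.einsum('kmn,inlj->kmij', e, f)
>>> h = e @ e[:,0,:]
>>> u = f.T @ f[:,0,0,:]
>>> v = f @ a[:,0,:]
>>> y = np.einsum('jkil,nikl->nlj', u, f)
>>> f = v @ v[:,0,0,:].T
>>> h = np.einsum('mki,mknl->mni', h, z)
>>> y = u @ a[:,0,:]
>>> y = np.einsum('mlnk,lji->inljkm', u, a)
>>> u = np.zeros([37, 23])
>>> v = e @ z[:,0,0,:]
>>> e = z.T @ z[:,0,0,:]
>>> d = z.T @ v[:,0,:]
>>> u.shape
(37, 23)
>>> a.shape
(3, 29, 5)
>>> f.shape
(19, 7, 3, 19)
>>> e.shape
(3, 19, 11, 3)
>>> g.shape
(11, 37)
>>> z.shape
(7, 11, 19, 3)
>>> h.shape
(7, 19, 7)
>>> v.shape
(7, 11, 3)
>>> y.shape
(5, 7, 3, 29, 3, 3)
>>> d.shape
(3, 19, 11, 3)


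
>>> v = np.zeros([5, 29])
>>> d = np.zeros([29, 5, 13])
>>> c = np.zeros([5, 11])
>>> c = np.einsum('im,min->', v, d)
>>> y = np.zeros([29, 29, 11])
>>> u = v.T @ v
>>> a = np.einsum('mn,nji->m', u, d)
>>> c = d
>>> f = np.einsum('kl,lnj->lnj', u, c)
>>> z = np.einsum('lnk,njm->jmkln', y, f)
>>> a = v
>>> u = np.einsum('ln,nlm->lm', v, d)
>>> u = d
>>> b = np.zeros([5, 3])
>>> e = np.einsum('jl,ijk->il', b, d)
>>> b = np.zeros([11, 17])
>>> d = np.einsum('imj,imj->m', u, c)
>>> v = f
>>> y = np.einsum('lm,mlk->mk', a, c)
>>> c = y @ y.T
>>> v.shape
(29, 5, 13)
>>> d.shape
(5,)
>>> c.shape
(29, 29)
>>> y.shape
(29, 13)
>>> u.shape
(29, 5, 13)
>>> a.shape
(5, 29)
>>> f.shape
(29, 5, 13)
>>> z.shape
(5, 13, 11, 29, 29)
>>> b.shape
(11, 17)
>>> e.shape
(29, 3)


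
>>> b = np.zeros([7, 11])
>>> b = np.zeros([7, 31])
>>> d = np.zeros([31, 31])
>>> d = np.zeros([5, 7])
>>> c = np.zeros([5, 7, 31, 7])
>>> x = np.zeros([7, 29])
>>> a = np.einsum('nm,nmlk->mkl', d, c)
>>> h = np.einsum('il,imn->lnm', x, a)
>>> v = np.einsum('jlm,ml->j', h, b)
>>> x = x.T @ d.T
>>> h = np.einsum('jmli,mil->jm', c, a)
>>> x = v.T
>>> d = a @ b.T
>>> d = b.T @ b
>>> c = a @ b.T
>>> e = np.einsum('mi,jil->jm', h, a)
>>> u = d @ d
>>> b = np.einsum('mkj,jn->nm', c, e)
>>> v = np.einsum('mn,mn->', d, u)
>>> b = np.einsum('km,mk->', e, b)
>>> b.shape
()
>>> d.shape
(31, 31)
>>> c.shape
(7, 7, 7)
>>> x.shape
(29,)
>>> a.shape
(7, 7, 31)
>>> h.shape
(5, 7)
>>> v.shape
()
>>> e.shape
(7, 5)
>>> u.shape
(31, 31)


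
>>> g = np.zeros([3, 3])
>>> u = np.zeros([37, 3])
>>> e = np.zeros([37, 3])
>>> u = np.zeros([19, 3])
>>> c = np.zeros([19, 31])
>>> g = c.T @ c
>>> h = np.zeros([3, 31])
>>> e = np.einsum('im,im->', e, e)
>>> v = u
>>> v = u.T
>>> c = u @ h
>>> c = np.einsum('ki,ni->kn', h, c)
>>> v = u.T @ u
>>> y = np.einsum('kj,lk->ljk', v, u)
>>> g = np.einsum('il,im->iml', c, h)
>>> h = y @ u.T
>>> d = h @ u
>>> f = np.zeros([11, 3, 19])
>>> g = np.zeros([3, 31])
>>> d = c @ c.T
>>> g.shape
(3, 31)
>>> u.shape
(19, 3)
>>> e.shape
()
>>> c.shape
(3, 19)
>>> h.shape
(19, 3, 19)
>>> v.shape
(3, 3)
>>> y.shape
(19, 3, 3)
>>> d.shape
(3, 3)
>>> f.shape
(11, 3, 19)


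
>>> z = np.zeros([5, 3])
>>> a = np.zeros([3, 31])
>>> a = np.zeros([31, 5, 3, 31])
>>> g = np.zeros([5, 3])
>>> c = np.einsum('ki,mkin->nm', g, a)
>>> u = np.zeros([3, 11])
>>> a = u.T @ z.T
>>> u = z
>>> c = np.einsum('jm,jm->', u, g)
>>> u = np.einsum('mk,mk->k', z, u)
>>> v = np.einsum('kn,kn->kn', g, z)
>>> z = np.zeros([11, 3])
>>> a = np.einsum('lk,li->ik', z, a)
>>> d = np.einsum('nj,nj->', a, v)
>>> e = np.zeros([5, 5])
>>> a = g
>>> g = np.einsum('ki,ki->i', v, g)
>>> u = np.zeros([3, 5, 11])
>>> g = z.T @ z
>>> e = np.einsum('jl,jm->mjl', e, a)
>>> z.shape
(11, 3)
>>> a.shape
(5, 3)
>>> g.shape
(3, 3)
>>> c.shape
()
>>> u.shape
(3, 5, 11)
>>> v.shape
(5, 3)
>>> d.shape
()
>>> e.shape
(3, 5, 5)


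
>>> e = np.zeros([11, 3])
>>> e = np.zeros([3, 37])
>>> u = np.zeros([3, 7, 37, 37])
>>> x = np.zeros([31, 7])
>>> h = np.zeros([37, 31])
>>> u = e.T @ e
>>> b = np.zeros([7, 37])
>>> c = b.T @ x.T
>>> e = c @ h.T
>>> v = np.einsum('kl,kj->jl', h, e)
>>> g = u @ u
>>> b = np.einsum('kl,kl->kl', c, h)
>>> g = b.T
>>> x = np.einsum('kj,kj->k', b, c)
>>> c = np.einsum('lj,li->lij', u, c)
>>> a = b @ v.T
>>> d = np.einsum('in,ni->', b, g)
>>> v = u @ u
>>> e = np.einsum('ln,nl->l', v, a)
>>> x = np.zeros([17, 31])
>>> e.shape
(37,)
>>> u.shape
(37, 37)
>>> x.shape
(17, 31)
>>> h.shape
(37, 31)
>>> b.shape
(37, 31)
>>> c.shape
(37, 31, 37)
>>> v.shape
(37, 37)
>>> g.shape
(31, 37)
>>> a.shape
(37, 37)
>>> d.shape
()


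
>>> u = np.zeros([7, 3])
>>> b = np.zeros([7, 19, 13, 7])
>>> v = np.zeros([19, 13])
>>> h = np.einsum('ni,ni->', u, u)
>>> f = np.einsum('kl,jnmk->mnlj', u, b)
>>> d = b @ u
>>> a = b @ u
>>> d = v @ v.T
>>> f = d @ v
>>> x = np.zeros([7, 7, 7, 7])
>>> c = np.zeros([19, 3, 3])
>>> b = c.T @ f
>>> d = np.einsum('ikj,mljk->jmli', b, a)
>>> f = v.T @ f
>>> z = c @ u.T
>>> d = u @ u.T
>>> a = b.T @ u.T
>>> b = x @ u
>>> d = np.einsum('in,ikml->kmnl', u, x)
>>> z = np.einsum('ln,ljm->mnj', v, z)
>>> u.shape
(7, 3)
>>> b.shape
(7, 7, 7, 3)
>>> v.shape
(19, 13)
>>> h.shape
()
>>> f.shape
(13, 13)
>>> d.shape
(7, 7, 3, 7)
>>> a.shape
(13, 3, 7)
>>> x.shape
(7, 7, 7, 7)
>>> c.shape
(19, 3, 3)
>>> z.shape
(7, 13, 3)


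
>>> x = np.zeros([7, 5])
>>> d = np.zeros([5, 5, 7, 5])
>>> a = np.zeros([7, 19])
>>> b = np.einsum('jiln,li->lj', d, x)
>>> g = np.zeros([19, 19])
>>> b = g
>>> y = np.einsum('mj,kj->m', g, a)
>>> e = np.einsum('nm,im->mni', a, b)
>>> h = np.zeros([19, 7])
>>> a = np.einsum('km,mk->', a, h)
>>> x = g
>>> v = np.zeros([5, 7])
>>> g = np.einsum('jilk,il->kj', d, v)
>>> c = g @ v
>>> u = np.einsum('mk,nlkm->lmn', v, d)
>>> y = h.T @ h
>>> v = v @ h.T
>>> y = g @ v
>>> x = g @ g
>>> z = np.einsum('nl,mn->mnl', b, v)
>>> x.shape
(5, 5)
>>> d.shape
(5, 5, 7, 5)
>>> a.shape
()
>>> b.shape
(19, 19)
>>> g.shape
(5, 5)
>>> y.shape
(5, 19)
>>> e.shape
(19, 7, 19)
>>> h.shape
(19, 7)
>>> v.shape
(5, 19)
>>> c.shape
(5, 7)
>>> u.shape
(5, 5, 5)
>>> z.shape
(5, 19, 19)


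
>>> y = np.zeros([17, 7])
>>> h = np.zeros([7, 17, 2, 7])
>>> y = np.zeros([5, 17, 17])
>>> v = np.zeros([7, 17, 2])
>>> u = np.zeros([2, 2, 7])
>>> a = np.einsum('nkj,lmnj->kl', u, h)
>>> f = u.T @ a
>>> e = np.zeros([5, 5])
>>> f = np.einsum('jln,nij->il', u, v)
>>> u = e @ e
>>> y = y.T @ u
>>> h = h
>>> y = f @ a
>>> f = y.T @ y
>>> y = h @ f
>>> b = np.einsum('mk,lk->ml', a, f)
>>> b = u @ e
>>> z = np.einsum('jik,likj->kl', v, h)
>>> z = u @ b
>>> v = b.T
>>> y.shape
(7, 17, 2, 7)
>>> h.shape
(7, 17, 2, 7)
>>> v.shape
(5, 5)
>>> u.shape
(5, 5)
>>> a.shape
(2, 7)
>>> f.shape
(7, 7)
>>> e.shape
(5, 5)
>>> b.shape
(5, 5)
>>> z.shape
(5, 5)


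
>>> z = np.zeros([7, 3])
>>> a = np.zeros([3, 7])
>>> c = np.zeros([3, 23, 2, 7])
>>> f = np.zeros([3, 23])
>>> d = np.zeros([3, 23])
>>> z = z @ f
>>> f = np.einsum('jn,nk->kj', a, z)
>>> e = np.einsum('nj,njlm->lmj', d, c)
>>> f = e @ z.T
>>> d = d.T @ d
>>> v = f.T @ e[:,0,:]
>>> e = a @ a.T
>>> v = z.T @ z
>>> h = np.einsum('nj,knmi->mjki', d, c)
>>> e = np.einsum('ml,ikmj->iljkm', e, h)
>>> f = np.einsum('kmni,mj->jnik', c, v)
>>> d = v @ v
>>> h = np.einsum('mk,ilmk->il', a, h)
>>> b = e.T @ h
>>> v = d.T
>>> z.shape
(7, 23)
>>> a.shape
(3, 7)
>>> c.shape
(3, 23, 2, 7)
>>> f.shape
(23, 2, 7, 3)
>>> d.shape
(23, 23)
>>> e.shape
(2, 3, 7, 23, 3)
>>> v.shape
(23, 23)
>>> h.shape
(2, 23)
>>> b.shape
(3, 23, 7, 3, 23)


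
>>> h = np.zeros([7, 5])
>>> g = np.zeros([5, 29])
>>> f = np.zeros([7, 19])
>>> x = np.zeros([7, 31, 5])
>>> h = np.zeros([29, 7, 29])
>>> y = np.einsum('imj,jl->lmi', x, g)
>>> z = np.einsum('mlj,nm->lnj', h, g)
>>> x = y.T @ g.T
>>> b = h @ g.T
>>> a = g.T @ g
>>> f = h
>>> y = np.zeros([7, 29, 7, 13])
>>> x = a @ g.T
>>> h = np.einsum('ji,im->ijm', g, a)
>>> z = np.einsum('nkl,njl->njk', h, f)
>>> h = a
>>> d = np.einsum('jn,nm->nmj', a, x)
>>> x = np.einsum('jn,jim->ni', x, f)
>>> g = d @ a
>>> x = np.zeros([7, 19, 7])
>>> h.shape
(29, 29)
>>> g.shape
(29, 5, 29)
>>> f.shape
(29, 7, 29)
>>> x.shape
(7, 19, 7)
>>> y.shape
(7, 29, 7, 13)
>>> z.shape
(29, 7, 5)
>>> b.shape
(29, 7, 5)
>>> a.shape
(29, 29)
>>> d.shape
(29, 5, 29)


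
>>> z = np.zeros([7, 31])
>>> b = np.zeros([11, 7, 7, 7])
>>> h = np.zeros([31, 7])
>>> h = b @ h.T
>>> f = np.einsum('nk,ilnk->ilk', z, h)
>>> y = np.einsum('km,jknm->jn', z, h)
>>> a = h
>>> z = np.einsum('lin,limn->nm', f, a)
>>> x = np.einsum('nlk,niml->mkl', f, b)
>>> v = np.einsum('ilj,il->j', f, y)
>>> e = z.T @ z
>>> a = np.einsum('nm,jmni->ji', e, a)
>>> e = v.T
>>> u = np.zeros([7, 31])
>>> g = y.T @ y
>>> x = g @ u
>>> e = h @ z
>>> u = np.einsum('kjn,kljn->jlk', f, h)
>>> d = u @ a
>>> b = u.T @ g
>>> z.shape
(31, 7)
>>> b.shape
(11, 7, 7)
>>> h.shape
(11, 7, 7, 31)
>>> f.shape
(11, 7, 31)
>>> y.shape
(11, 7)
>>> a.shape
(11, 31)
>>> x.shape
(7, 31)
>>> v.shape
(31,)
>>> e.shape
(11, 7, 7, 7)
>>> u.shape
(7, 7, 11)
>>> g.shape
(7, 7)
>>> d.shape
(7, 7, 31)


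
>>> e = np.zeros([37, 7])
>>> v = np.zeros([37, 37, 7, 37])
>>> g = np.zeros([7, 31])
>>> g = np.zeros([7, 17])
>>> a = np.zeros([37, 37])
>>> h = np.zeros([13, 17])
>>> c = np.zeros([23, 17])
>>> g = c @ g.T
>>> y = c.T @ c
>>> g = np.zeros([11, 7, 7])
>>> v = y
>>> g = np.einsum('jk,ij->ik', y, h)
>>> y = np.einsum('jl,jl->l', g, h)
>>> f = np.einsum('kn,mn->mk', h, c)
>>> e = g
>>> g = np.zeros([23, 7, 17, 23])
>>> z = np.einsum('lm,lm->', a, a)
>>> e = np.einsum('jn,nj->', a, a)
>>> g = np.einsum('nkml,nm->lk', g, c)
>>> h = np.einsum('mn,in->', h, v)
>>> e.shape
()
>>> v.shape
(17, 17)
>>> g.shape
(23, 7)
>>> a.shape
(37, 37)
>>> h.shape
()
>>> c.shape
(23, 17)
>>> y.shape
(17,)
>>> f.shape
(23, 13)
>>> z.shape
()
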